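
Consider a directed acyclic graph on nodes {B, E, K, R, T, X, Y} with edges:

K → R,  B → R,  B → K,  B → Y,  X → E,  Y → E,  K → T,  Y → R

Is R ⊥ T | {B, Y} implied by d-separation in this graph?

No — R and T are not d-separated given {B, Y}.

3 paths connect R and T; each must be blocked for d-separation to hold:
Path 1: R ← B → K → T
  B is a fork here and B is conditioned on, so the path is blocked at B.
Path 2: R ← Y ← B → K → T
  Y is a chain here and Y is conditioned on, so the path is blocked at Y.
Path 3: R ← K → T
  K is a fork and K is not conditioned on — no node blocks this path, so it is active.
At least one path is unblocked, so d-separation fails.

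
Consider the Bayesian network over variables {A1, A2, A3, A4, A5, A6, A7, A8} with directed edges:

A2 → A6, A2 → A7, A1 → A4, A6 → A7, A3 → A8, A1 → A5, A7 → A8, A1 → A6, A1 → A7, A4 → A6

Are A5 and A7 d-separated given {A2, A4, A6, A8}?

No — A5 and A7 are not d-separated given {A2, A4, A6, A8}.

We examine all 5 paths between A5 and A7:
Path 1: A5 ← A1 → A7
  A1 is a fork and A1 is not conditioned on — no node blocks this path, so it is active.
Path 2: A5 ← A1 → A6 → A7
  A6 is a chain here and A6 is conditioned on, so the path is blocked at A6.
Path 3: A5 ← A1 → A6 ← A2 → A7
  A2 is a fork here and A2 is conditioned on, so the path is blocked at A2.
Path 4: A5 ← A1 → A4 → A6 → A7
  A4 is a chain here and A4 is conditioned on, so the path is blocked at A4.
Path 5: A5 ← A1 → A4 → A6 ← A2 → A7
  A4 is a chain here and A4 is conditioned on, so the path is blocked at A4.
Since the path A5 ← A1 → A7 is active, A5 and A7 are not d-separated given {A2, A4, A6, A8}.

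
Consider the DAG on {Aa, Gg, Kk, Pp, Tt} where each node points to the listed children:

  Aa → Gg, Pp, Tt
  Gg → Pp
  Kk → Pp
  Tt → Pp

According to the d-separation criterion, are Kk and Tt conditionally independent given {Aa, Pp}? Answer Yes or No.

Enumerating the 3 paths from Kk to Tt and testing each for blocking by {Aa, Pp}:
Path 1: Kk → Pp ← Tt
  Pp is a collider and Pp is conditioned on, which opens it — no node blocks this path, so it is active.
Path 2: Kk → Pp ← Aa → Tt
  Aa is a fork here and Aa is conditioned on, so the path is blocked at Aa.
Path 3: Kk → Pp ← Gg ← Aa → Tt
  Aa is a fork here and Aa is conditioned on, so the path is blocked at Aa.
Because an active path exists, Kk and Tt are not d-separated.

No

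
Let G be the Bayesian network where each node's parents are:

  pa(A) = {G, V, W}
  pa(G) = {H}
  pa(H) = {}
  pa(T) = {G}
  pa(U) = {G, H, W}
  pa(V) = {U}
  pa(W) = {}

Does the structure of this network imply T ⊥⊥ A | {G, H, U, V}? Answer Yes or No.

Yes

We examine all 5 paths between T and A:
Path 1: T ← G → U → V → A
  G is a fork here and G is conditioned on, so the path is blocked at G.
Path 2: T ← G → U ← W → A
  G is a fork here and G is conditioned on, so the path is blocked at G.
Path 3: T ← G → A
  G is a fork here and G is conditioned on, so the path is blocked at G.
Path 4: T ← G ← H → U → V → A
  G is a chain here and G is conditioned on, so the path is blocked at G.
Path 5: T ← G ← H → U ← W → A
  G is a chain here and G is conditioned on, so the path is blocked at G.
Every path is blocked, so T and A are d-separated given {G, H, U, V}.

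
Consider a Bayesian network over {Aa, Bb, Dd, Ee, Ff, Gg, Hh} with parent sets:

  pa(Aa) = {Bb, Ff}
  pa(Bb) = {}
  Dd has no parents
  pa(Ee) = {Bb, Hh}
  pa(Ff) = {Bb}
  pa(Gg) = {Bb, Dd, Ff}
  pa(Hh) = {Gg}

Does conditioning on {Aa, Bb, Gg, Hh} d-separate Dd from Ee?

There are 4 undirected paths between Dd and Ee; checking each against the conditioning set {Aa, Bb, Gg, Hh}:
  1. Dd → Gg ← Bb → Ee — Gg:collider[open]; Bb:fork[blocks] ⇒ blocked
  2. Dd → Gg ← Ff ← Bb → Ee — Gg:collider[open]; Ff:chain[open]; Bb:fork[blocks] ⇒ blocked
  3. Dd → Gg ← Ff → Aa ← Bb → Ee — Gg:collider[open]; Ff:fork[open]; Aa:collider[open]; Bb:fork[blocks] ⇒ blocked
  4. Dd → Gg → Hh → Ee — Gg:chain[blocks]; Hh:chain[blocks] ⇒ blocked
Since every path is blocked, d-separation holds.

Yes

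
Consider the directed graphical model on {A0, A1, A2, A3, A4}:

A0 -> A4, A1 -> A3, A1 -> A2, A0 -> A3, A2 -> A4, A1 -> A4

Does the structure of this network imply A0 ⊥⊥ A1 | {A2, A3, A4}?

Enumerating the 3 paths from A0 to A1 and testing each for blocking by {A2, A3, A4}:
Path 1: A0 → A4 ← A2 ← A1
  A2 is a chain here and A2 is conditioned on, so the path is blocked at A2.
Path 2: A0 → A4 ← A1
  A4 is a collider and A4 is conditioned on, which opens it — no node blocks this path, so it is active.
Path 3: A0 → A3 ← A1
  A3 is a collider and A3 is conditioned on, which opens it — no node blocks this path, so it is active.
Because an active path exists, A0 and A1 are not d-separated.

No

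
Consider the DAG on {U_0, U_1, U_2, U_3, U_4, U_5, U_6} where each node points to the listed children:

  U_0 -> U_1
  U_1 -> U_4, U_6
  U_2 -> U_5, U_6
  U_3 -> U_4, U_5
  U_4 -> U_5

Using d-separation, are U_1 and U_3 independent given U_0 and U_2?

We examine all 4 paths between U_1 and U_3:
Path 1: U_1 → U_4 → U_5 ← U_3
  U_5 is a collider here and neither U_5 nor any of its descendants is conditioned on, so the collider stays closed — the path is blocked at U_5.
Path 2: U_1 → U_4 ← U_3
  U_4 is a collider here and neither U_4 nor any of its descendants is conditioned on, so the collider stays closed — the path is blocked at U_4.
Path 3: U_1 → U_6 ← U_2 → U_5 ← U_4 ← U_3
  U_6 is a collider here and neither U_6 nor any of its descendants is conditioned on, so the collider stays closed — the path is blocked at U_6.
Path 4: U_1 → U_6 ← U_2 → U_5 ← U_3
  U_6 is a collider here and neither U_6 nor any of its descendants is conditioned on, so the collider stays closed — the path is blocked at U_6.
All paths are blocked; U_1 ⊥ U_3 | {U_0, U_2} holds.

Yes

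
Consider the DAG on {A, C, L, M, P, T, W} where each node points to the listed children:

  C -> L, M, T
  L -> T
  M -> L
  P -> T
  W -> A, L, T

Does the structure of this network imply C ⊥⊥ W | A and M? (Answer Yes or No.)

Yes

Enumerating the 6 paths from C to W and testing each for blocking by {A, M}:
Path 1: C → M → L ← W
  M is a chain here and M is conditioned on, so the path is blocked at M.
Path 2: C → M → L → T ← W
  M is a chain here and M is conditioned on, so the path is blocked at M.
Path 3: C → L ← W
  L is a collider here and neither L nor any of its descendants is conditioned on, so the collider stays closed — the path is blocked at L.
Path 4: C → L → T ← W
  T is a collider here and neither T nor any of its descendants is conditioned on, so the collider stays closed — the path is blocked at T.
Path 5: C → T ← W
  T is a collider here and neither T nor any of its descendants is conditioned on, so the collider stays closed — the path is blocked at T.
Path 6: C → T ← L ← W
  T is a collider here and neither T nor any of its descendants is conditioned on, so the collider stays closed — the path is blocked at T.
Since every path is blocked, d-separation holds.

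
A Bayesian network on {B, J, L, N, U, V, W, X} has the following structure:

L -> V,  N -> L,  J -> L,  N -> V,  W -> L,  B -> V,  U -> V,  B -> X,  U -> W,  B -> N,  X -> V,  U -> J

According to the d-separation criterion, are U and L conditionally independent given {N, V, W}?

6 paths connect U and L; each must be blocked for d-separation to hold:
Path 1: U → W → L
  W is a chain here and W is conditioned on, so the path is blocked at W.
Path 2: U → V ← N → L
  N is a fork here and N is conditioned on, so the path is blocked at N.
Path 3: U → V ← B → N → L
  N is a chain here and N is conditioned on, so the path is blocked at N.
Path 4: U → V ← L
  V is a collider and V is conditioned on, which opens it — no node blocks this path, so it is active.
Path 5: U → V ← X ← B → N → L
  N is a chain here and N is conditioned on, so the path is blocked at N.
Path 6: U → J → L
  J is a chain and J is not conditioned on — no node blocks this path, so it is active.
Since the path U → V ← L is active, U and L are not d-separated given {N, V, W}.

No — U and L are not d-separated given {N, V, W}.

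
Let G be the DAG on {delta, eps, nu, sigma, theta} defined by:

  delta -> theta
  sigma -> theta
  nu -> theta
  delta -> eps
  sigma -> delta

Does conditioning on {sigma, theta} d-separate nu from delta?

2 paths connect nu and delta; each must be blocked for d-separation to hold:
  1. nu → theta ← delta — theta:collider[open] ⇒ active
  2. nu → theta ← sigma → delta — theta:collider[open]; sigma:fork[blocks] ⇒ blocked
At least one path is unblocked, so d-separation fails.

No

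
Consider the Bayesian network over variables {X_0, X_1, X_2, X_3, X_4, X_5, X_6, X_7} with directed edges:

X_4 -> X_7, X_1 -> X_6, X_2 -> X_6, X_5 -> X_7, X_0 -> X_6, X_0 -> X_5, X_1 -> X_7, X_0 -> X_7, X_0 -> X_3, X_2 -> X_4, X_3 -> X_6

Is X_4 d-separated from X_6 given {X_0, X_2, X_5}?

Yes

There are 6 undirected paths between X_4 and X_6; checking each against the conditioning set {X_0, X_2, X_5}:
Path 1: X_4 → X_7 ← X_5 ← X_0 → X_3 → X_6
  X_7 is a collider here and neither X_7 nor any of its descendants is conditioned on, so the collider stays closed — the path is blocked at X_7.
Path 2: X_4 → X_7 ← X_5 ← X_0 → X_6
  X_7 is a collider here and neither X_7 nor any of its descendants is conditioned on, so the collider stays closed — the path is blocked at X_7.
Path 3: X_4 → X_7 ← X_0 → X_3 → X_6
  X_7 is a collider here and neither X_7 nor any of its descendants is conditioned on, so the collider stays closed — the path is blocked at X_7.
Path 4: X_4 → X_7 ← X_0 → X_6
  X_7 is a collider here and neither X_7 nor any of its descendants is conditioned on, so the collider stays closed — the path is blocked at X_7.
Path 5: X_4 → X_7 ← X_1 → X_6
  X_7 is a collider here and neither X_7 nor any of its descendants is conditioned on, so the collider stays closed — the path is blocked at X_7.
Path 6: X_4 ← X_2 → X_6
  X_2 is a fork here and X_2 is conditioned on, so the path is blocked at X_2.
Every path is blocked, so X_4 and X_6 are d-separated given {X_0, X_2, X_5}.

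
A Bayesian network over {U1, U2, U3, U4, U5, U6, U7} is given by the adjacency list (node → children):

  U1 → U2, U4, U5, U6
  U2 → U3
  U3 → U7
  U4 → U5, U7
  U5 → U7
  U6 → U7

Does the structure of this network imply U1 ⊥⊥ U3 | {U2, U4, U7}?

We examine all 6 paths between U1 and U3:
Path 1: U1 → U2 → U3
  U2 is a chain here and U2 is conditioned on, so the path is blocked at U2.
Path 2: U1 → U4 → U7 ← U3
  U4 is a chain here and U4 is conditioned on, so the path is blocked at U4.
Path 3: U1 → U4 → U5 → U7 ← U3
  U4 is a chain here and U4 is conditioned on, so the path is blocked at U4.
Path 4: U1 → U6 → U7 ← U3
  U6 is a chain and U6 is not conditioned on; U7 is a collider and U7 is conditioned on, which opens it — no node blocks this path, so it is active.
Path 5: U1 → U5 → U7 ← U3
  U5 is a chain and U5 is not conditioned on; U7 is a collider and U7 is conditioned on, which opens it — no node blocks this path, so it is active.
Path 6: U1 → U5 ← U4 → U7 ← U3
  U4 is a fork here and U4 is conditioned on, so the path is blocked at U4.
At least one path is unblocked, so d-separation fails.

No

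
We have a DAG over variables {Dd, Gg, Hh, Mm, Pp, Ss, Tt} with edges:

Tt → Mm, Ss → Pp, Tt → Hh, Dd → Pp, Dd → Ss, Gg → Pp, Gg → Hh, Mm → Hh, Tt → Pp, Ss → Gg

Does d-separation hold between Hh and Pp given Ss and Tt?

We examine all 5 paths between Hh and Pp:
Path 1: Hh ← Gg → Pp
  Gg is a fork and Gg is not conditioned on — no node blocks this path, so it is active.
Path 2: Hh ← Gg ← Ss ← Dd → Pp
  Ss is a chain here and Ss is conditioned on, so the path is blocked at Ss.
Path 3: Hh ← Gg ← Ss → Pp
  Ss is a fork here and Ss is conditioned on, so the path is blocked at Ss.
Path 4: Hh ← Mm ← Tt → Pp
  Tt is a fork here and Tt is conditioned on, so the path is blocked at Tt.
Path 5: Hh ← Tt → Pp
  Tt is a fork here and Tt is conditioned on, so the path is blocked at Tt.
At least one path is unblocked, so d-separation fails.

No — Hh and Pp are not d-separated given {Ss, Tt}.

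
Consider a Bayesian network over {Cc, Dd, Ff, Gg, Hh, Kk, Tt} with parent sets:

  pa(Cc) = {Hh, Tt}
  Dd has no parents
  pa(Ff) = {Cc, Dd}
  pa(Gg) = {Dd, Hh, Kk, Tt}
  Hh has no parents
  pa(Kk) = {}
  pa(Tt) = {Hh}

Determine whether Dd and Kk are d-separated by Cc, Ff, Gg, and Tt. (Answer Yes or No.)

No

We examine all 5 paths between Dd and Kk:
Path 1: Dd → Gg ← Kk
  Gg is a collider and Gg is conditioned on, which opens it — no node blocks this path, so it is active.
Path 2: Dd → Ff ← Cc ← Hh → Tt → Gg ← Kk
  Cc is a chain here and Cc is conditioned on, so the path is blocked at Cc.
Path 3: Dd → Ff ← Cc ← Hh → Gg ← Kk
  Cc is a chain here and Cc is conditioned on, so the path is blocked at Cc.
Path 4: Dd → Ff ← Cc ← Tt ← Hh → Gg ← Kk
  Cc is a chain here and Cc is conditioned on, so the path is blocked at Cc.
Path 5: Dd → Ff ← Cc ← Tt → Gg ← Kk
  Cc is a chain here and Cc is conditioned on, so the path is blocked at Cc.
Since the path Dd → Gg ← Kk is active, Dd and Kk are not d-separated given {Cc, Ff, Gg, Tt}.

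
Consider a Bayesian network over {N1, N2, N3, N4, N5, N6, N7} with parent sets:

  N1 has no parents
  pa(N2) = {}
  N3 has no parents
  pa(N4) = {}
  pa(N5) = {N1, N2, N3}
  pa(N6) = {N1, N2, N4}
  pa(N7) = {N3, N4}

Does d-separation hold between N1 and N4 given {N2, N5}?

Yes

There are 4 undirected paths between N1 and N4; checking each against the conditioning set {N2, N5}:
Path 1: N1 → N6 ← N4
  N6 is a collider here and neither N6 nor any of its descendants is conditioned on, so the collider stays closed — the path is blocked at N6.
Path 2: N1 → N6 ← N2 → N5 ← N3 → N7 ← N4
  N6 is a collider here and neither N6 nor any of its descendants is conditioned on, so the collider stays closed — the path is blocked at N6.
Path 3: N1 → N5 ← N3 → N7 ← N4
  N7 is a collider here and neither N7 nor any of its descendants is conditioned on, so the collider stays closed — the path is blocked at N7.
Path 4: N1 → N5 ← N2 → N6 ← N4
  N2 is a fork here and N2 is conditioned on, so the path is blocked at N2.
Since every path is blocked, d-separation holds.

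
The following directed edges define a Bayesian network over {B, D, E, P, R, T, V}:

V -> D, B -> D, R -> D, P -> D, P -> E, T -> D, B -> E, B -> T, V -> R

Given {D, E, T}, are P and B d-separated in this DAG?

No

Enumerating the 3 paths from P to B and testing each for blocking by {D, E, T}:
Path 1: P → E ← B
  E is a collider and E is conditioned on, which opens it — no node blocks this path, so it is active.
Path 2: P → D ← B
  D is a collider and D is conditioned on, which opens it — no node blocks this path, so it is active.
Path 3: P → D ← T ← B
  T is a chain here and T is conditioned on, so the path is blocked at T.
Since the path P → E ← B is active, P and B are not d-separated given {D, E, T}.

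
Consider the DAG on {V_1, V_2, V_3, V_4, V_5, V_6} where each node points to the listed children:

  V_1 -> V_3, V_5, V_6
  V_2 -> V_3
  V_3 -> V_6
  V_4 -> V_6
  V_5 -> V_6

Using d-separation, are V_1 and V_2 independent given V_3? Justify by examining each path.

No

There are 3 undirected paths between V_1 and V_2; checking each against the conditioning set {V_3}:
  1. V_1 → V_3 ← V_2 — V_3:collider[open] ⇒ active
  2. V_1 → V_5 → V_6 ← V_3 ← V_2 — V_5:chain[open]; V_6:collider[blocks]; V_3:chain[blocks] ⇒ blocked
  3. V_1 → V_6 ← V_3 ← V_2 — V_6:collider[blocks]; V_3:chain[blocks] ⇒ blocked
At least one path is unblocked, so d-separation fails.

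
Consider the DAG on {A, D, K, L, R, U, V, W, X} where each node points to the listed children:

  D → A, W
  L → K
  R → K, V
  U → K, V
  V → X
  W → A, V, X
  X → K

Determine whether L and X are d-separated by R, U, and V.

Yes

There are 5 undirected paths between L and X; checking each against the conditioning set {R, U, V}:
Path 1: L → K ← X
  K is a collider here and neither K nor any of its descendants is conditioned on, so the collider stays closed — the path is blocked at K.
Path 2: L → K ← U → V ← W → X
  K is a collider here and neither K nor any of its descendants is conditioned on, so the collider stays closed — the path is blocked at K.
Path 3: L → K ← U → V → X
  K is a collider here and neither K nor any of its descendants is conditioned on, so the collider stays closed — the path is blocked at K.
Path 4: L → K ← R → V ← W → X
  K is a collider here and neither K nor any of its descendants is conditioned on, so the collider stays closed — the path is blocked at K.
Path 5: L → K ← R → V → X
  K is a collider here and neither K nor any of its descendants is conditioned on, so the collider stays closed — the path is blocked at K.
Since every path is blocked, d-separation holds.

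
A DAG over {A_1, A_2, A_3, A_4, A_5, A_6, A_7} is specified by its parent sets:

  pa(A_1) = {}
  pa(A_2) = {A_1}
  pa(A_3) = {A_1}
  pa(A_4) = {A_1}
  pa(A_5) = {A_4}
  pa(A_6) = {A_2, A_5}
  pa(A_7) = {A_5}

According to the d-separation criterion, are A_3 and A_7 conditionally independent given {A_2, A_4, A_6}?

There are 2 undirected paths between A_3 and A_7; checking each against the conditioning set {A_2, A_4, A_6}:
Path 1: A_3 ← A_1 → A_4 → A_5 → A_7
  A_4 is a chain here and A_4 is conditioned on, so the path is blocked at A_4.
Path 2: A_3 ← A_1 → A_2 → A_6 ← A_5 → A_7
  A_2 is a chain here and A_2 is conditioned on, so the path is blocked at A_2.
Every path is blocked, so A_3 and A_7 are d-separated given {A_2, A_4, A_6}.

Yes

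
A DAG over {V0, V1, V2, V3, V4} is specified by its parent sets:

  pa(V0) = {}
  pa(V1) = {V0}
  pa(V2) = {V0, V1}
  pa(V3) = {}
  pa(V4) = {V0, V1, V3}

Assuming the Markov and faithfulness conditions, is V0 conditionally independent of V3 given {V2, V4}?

No

Enumerating the 3 paths from V0 to V3 and testing each for blocking by {V2, V4}:
  1. V0 → V2 ← V1 → V4 ← V3 — V2:collider[open]; V1:fork[open]; V4:collider[open] ⇒ active
  2. V0 → V4 ← V3 — V4:collider[open] ⇒ active
  3. V0 → V1 → V4 ← V3 — V1:chain[open]; V4:collider[open] ⇒ active
Since the path V0 → V2 ← V1 → V4 ← V3 is active, V0 and V3 are not d-separated given {V2, V4}.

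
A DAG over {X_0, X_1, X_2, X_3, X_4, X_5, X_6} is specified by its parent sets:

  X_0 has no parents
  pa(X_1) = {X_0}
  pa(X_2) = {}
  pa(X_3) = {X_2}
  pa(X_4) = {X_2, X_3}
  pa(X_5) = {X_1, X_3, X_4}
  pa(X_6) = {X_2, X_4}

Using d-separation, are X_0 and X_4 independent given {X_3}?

Yes

4 paths connect X_0 and X_4; each must be blocked for d-separation to hold:
Path 1: X_0 → X_1 → X_5 ← X_3 ← X_2 → X_6 ← X_4
  X_5 is a collider here and neither X_5 nor any of its descendants is conditioned on, so the collider stays closed — the path is blocked at X_5.
Path 2: X_0 → X_1 → X_5 ← X_3 ← X_2 → X_4
  X_5 is a collider here and neither X_5 nor any of its descendants is conditioned on, so the collider stays closed — the path is blocked at X_5.
Path 3: X_0 → X_1 → X_5 ← X_3 → X_4
  X_5 is a collider here and neither X_5 nor any of its descendants is conditioned on, so the collider stays closed — the path is blocked at X_5.
Path 4: X_0 → X_1 → X_5 ← X_4
  X_5 is a collider here and neither X_5 nor any of its descendants is conditioned on, so the collider stays closed — the path is blocked at X_5.
Every path is blocked, so X_0 and X_4 are d-separated given {X_3}.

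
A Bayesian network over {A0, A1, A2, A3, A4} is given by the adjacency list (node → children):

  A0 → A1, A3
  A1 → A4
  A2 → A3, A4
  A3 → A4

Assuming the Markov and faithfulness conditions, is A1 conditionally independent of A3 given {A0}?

3 paths connect A1 and A3; each must be blocked for d-separation to hold:
Path 1: A1 ← A0 → A3
  A0 is a fork here and A0 is conditioned on, so the path is blocked at A0.
Path 2: A1 → A4 ← A3
  A4 is a collider here and neither A4 nor any of its descendants is conditioned on, so the collider stays closed — the path is blocked at A4.
Path 3: A1 → A4 ← A2 → A3
  A4 is a collider here and neither A4 nor any of its descendants is conditioned on, so the collider stays closed — the path is blocked at A4.
Every path is blocked, so A1 and A3 are d-separated given {A0}.

Yes — A1 and A3 are d-separated given {A0}.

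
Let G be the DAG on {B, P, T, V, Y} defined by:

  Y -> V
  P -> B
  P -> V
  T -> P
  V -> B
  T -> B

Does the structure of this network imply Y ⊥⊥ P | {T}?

We examine all 3 paths between Y and P:
  1. Y → V ← P — V:collider[blocks] ⇒ blocked
  2. Y → V → B ← T → P — V:chain[open]; B:collider[blocks]; T:fork[blocks] ⇒ blocked
  3. Y → V → B ← P — V:chain[open]; B:collider[blocks] ⇒ blocked
Since every path is blocked, d-separation holds.

Yes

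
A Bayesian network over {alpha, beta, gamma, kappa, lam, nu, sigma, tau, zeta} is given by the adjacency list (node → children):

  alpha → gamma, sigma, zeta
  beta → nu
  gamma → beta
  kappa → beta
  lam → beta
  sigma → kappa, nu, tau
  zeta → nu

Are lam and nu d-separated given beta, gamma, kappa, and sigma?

Yes — lam and nu are d-separated given {beta, gamma, kappa, sigma}.

There are 5 undirected paths between lam and nu; checking each against the conditioning set {beta, gamma, kappa, sigma}:
Path 1: lam → beta ← gamma ← alpha → sigma → nu
  gamma is a chain here and gamma is conditioned on, so the path is blocked at gamma.
Path 2: lam → beta ← gamma ← alpha → zeta → nu
  gamma is a chain here and gamma is conditioned on, so the path is blocked at gamma.
Path 3: lam → beta → nu
  beta is a chain here and beta is conditioned on, so the path is blocked at beta.
Path 4: lam → beta ← kappa ← sigma ← alpha → zeta → nu
  kappa is a chain here and kappa is conditioned on, so the path is blocked at kappa.
Path 5: lam → beta ← kappa ← sigma → nu
  kappa is a chain here and kappa is conditioned on, so the path is blocked at kappa.
All paths are blocked; lam ⊥ nu | {beta, gamma, kappa, sigma} holds.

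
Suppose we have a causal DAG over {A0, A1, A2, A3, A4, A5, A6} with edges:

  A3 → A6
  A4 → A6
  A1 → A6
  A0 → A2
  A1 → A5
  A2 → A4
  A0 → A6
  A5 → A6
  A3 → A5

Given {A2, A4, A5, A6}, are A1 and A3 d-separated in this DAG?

4 paths connect A1 and A3; each must be blocked for d-separation to hold:
Path 1: A1 → A5 → A6 ← A3
  A5 is a chain here and A5 is conditioned on, so the path is blocked at A5.
Path 2: A1 → A5 ← A3
  A5 is a collider and A5 is conditioned on, which opens it — no node blocks this path, so it is active.
Path 3: A1 → A6 ← A5 ← A3
  A5 is a chain here and A5 is conditioned on, so the path is blocked at A5.
Path 4: A1 → A6 ← A3
  A6 is a collider and A6 is conditioned on, which opens it — no node blocks this path, so it is active.
Because an active path exists, A1 and A3 are not d-separated.

No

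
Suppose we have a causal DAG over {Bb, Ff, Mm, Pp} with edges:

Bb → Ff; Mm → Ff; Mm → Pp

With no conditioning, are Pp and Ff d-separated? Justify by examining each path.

There is one path between Pp and Ff:
Path 1: Pp ← Mm → Ff
  Mm is a fork and Mm is not conditioned on — no node blocks this path, so it is active.
Since the path Pp ← Mm → Ff is active, Pp and Ff are not d-separated given ∅.

No — Pp and Ff are not d-separated given ∅.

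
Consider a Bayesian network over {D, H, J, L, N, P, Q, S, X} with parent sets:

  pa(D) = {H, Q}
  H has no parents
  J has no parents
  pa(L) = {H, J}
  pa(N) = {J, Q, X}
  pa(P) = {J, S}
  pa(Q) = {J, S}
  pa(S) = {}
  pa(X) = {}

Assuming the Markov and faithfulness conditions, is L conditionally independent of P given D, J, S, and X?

Yes

There are 6 undirected paths between L and P; checking each against the conditioning set {D, J, S, X}:
  1. L ← J → N ← Q ← S → P — J:fork[blocks]; N:collider[blocks]; Q:chain[open]; S:fork[blocks] ⇒ blocked
  2. L ← J → Q ← S → P — J:fork[blocks]; Q:collider[open]; S:fork[blocks] ⇒ blocked
  3. L ← J → P — J:fork[blocks] ⇒ blocked
  4. L ← H → D ← Q ← J → P — H:fork[open]; D:collider[open]; Q:chain[open]; J:fork[blocks] ⇒ blocked
  5. L ← H → D ← Q ← S → P — H:fork[open]; D:collider[open]; Q:chain[open]; S:fork[blocks] ⇒ blocked
  6. L ← H → D ← Q → N ← J → P — H:fork[open]; D:collider[open]; Q:fork[open]; N:collider[blocks]; J:fork[blocks] ⇒ blocked
Every path is blocked, so L and P are d-separated given {D, J, S, X}.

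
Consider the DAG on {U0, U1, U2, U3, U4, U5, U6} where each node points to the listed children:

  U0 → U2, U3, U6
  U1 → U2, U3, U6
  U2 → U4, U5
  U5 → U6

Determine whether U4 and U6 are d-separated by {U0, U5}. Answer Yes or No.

No

Enumerating the 5 paths from U4 to U6 and testing each for blocking by {U0, U5}:
Path 1: U4 ← U2 ← U1 → U6
  U2 is a chain and U2 is not conditioned on; U1 is a fork and U1 is not conditioned on — no node blocks this path, so it is active.
Path 2: U4 ← U2 ← U1 → U3 ← U0 → U6
  U3 is a collider here and neither U3 nor any of its descendants is conditioned on, so the collider stays closed — the path is blocked at U3.
Path 3: U4 ← U2 → U5 → U6
  U5 is a chain here and U5 is conditioned on, so the path is blocked at U5.
Path 4: U4 ← U2 ← U0 → U6
  U0 is a fork here and U0 is conditioned on, so the path is blocked at U0.
Path 5: U4 ← U2 ← U0 → U3 ← U1 → U6
  U0 is a fork here and U0 is conditioned on, so the path is blocked at U0.
At least one path is unblocked, so d-separation fails.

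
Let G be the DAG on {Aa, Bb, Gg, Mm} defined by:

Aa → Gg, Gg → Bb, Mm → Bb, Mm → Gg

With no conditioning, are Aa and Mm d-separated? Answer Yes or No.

There are 2 undirected paths between Aa and Mm; checking each against the conditioning set ∅:
  1. Aa → Gg → Bb ← Mm — Gg:chain[open]; Bb:collider[blocks] ⇒ blocked
  2. Aa → Gg ← Mm — Gg:collider[blocks] ⇒ blocked
All paths are blocked; Aa ⊥ Mm | ∅ holds.

Yes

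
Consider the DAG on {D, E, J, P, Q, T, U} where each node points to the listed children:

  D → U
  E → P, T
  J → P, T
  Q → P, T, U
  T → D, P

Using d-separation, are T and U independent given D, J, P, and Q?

Yes — T and U are d-separated given {D, J, P, Q}.

There are 5 undirected paths between T and U; checking each against the conditioning set {D, J, P, Q}:
Path 1: T → P ← Q → U
  Q is a fork here and Q is conditioned on, so the path is blocked at Q.
Path 2: T ← Q → U
  Q is a fork here and Q is conditioned on, so the path is blocked at Q.
Path 3: T ← J → P ← Q → U
  J is a fork here and J is conditioned on, so the path is blocked at J.
Path 4: T ← E → P ← Q → U
  Q is a fork here and Q is conditioned on, so the path is blocked at Q.
Path 5: T → D → U
  D is a chain here and D is conditioned on, so the path is blocked at D.
Every path is blocked, so T and U are d-separated given {D, J, P, Q}.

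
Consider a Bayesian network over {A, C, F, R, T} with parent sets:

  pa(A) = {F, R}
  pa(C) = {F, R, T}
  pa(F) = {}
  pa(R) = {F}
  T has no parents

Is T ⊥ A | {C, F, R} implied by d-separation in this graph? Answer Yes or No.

4 paths connect T and A; each must be blocked for d-separation to hold:
Path 1: T → C ← F → R → A
  F is a fork here and F is conditioned on, so the path is blocked at F.
Path 2: T → C ← F → A
  F is a fork here and F is conditioned on, so the path is blocked at F.
Path 3: T → C ← R ← F → A
  R is a chain here and R is conditioned on, so the path is blocked at R.
Path 4: T → C ← R → A
  R is a fork here and R is conditioned on, so the path is blocked at R.
Since every path is blocked, d-separation holds.

Yes — T and A are d-separated given {C, F, R}.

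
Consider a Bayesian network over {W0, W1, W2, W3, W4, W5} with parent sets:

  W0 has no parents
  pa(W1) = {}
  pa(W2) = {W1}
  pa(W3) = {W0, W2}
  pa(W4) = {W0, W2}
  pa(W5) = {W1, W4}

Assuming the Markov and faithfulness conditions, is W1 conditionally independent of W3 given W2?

Enumerating the 4 paths from W1 to W3 and testing each for blocking by {W2}:
Path 1: W1 → W5 ← W4 ← W0 → W3
  W5 is a collider here and neither W5 nor any of its descendants is conditioned on, so the collider stays closed — the path is blocked at W5.
Path 2: W1 → W5 ← W4 ← W2 → W3
  W5 is a collider here and neither W5 nor any of its descendants is conditioned on, so the collider stays closed — the path is blocked at W5.
Path 3: W1 → W2 → W3
  W2 is a chain here and W2 is conditioned on, so the path is blocked at W2.
Path 4: W1 → W2 → W4 ← W0 → W3
  W2 is a chain here and W2 is conditioned on, so the path is blocked at W2.
Every path is blocked, so W1 and W3 are d-separated given {W2}.

Yes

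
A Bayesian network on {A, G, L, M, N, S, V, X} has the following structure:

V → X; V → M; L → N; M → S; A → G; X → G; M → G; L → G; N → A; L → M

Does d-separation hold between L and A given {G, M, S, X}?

There are 4 undirected paths between L and A; checking each against the conditioning set {G, M, S, X}:
Path 1: L → G ← A
  G is a collider and G is conditioned on, which opens it — no node blocks this path, so it is active.
Path 2: L → N → A
  N is a chain and N is not conditioned on — no node blocks this path, so it is active.
Path 3: L → M → G ← A
  M is a chain here and M is conditioned on, so the path is blocked at M.
Path 4: L → M ← V → X → G ← A
  X is a chain here and X is conditioned on, so the path is blocked at X.
Since the path L → G ← A is active, L and A are not d-separated given {G, M, S, X}.

No — L and A are not d-separated given {G, M, S, X}.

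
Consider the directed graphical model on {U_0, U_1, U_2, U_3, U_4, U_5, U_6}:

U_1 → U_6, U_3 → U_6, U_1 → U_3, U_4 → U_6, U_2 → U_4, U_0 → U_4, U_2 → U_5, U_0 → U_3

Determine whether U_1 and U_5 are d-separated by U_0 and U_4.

4 paths connect U_1 and U_5; each must be blocked for d-separation to hold:
Path 1: U_1 → U_6 ← U_4 ← U_2 → U_5
  U_6 is a collider here and neither U_6 nor any of its descendants is conditioned on, so the collider stays closed — the path is blocked at U_6.
Path 2: U_1 → U_6 ← U_3 ← U_0 → U_4 ← U_2 → U_5
  U_6 is a collider here and neither U_6 nor any of its descendants is conditioned on, so the collider stays closed — the path is blocked at U_6.
Path 3: U_1 → U_3 ← U_0 → U_4 ← U_2 → U_5
  U_3 is a collider here and neither U_3 nor any of its descendants is conditioned on, so the collider stays closed — the path is blocked at U_3.
Path 4: U_1 → U_3 → U_6 ← U_4 ← U_2 → U_5
  U_6 is a collider here and neither U_6 nor any of its descendants is conditioned on, so the collider stays closed — the path is blocked at U_6.
Since every path is blocked, d-separation holds.

Yes — U_1 and U_5 are d-separated given {U_0, U_4}.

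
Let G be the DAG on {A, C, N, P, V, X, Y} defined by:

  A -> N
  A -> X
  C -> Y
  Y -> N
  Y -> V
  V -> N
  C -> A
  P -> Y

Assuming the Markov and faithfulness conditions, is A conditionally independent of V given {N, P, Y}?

Enumerating the 4 paths from A to V and testing each for blocking by {N, P, Y}:
Path 1: A ← C → Y → V
  Y is a chain here and Y is conditioned on, so the path is blocked at Y.
Path 2: A ← C → Y → N ← V
  Y is a chain here and Y is conditioned on, so the path is blocked at Y.
Path 3: A → N ← V
  N is a collider and N is conditioned on, which opens it — no node blocks this path, so it is active.
Path 4: A → N ← Y → V
  Y is a fork here and Y is conditioned on, so the path is blocked at Y.
At least one path is unblocked, so d-separation fails.

No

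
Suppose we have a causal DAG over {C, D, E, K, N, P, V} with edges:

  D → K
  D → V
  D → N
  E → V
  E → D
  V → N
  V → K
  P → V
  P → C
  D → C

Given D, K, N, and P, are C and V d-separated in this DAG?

Yes

We examine all 5 paths between C and V:
Path 1: C ← D → V
  D is a fork here and D is conditioned on, so the path is blocked at D.
Path 2: C ← D ← E → V
  D is a chain here and D is conditioned on, so the path is blocked at D.
Path 3: C ← D → K ← V
  D is a fork here and D is conditioned on, so the path is blocked at D.
Path 4: C ← D → N ← V
  D is a fork here and D is conditioned on, so the path is blocked at D.
Path 5: C ← P → V
  P is a fork here and P is conditioned on, so the path is blocked at P.
Every path is blocked, so C and V are d-separated given {D, K, N, P}.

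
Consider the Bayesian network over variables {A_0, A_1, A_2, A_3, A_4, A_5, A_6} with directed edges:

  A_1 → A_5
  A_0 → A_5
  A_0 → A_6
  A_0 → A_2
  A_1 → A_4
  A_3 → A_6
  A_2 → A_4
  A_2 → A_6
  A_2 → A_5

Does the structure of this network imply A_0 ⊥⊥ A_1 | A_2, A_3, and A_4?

Yes — A_0 and A_1 are d-separated given {A_2, A_3, A_4}.

6 paths connect A_0 and A_1; each must be blocked for d-separation to hold:
Path 1: A_0 → A_2 → A_5 ← A_1
  A_2 is a chain here and A_2 is conditioned on, so the path is blocked at A_2.
Path 2: A_0 → A_2 → A_4 ← A_1
  A_2 is a chain here and A_2 is conditioned on, so the path is blocked at A_2.
Path 3: A_0 → A_5 ← A_1
  A_5 is a collider here and neither A_5 nor any of its descendants is conditioned on, so the collider stays closed — the path is blocked at A_5.
Path 4: A_0 → A_5 ← A_2 → A_4 ← A_1
  A_5 is a collider here and neither A_5 nor any of its descendants is conditioned on, so the collider stays closed — the path is blocked at A_5.
Path 5: A_0 → A_6 ← A_2 → A_5 ← A_1
  A_6 is a collider here and neither A_6 nor any of its descendants is conditioned on, so the collider stays closed — the path is blocked at A_6.
Path 6: A_0 → A_6 ← A_2 → A_4 ← A_1
  A_6 is a collider here and neither A_6 nor any of its descendants is conditioned on, so the collider stays closed — the path is blocked at A_6.
All paths are blocked; A_0 ⊥ A_1 | {A_2, A_3, A_4} holds.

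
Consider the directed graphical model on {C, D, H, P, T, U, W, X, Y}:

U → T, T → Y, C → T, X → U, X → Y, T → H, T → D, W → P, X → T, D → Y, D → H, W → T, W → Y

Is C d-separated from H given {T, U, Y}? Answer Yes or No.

Enumerating the 6 paths from C to H and testing each for blocking by {T, U, Y}:
  1. C → T → D → H — T:chain[blocks]; D:chain[open] ⇒ blocked
  2. C → T ← X → Y ← D → H — T:collider[open]; X:fork[open]; Y:collider[open]; D:fork[open] ⇒ active
  3. C → T ← W → Y ← D → H — T:collider[open]; W:fork[open]; Y:collider[open]; D:fork[open] ⇒ active
  4. C → T ← U ← X → Y ← D → H — T:collider[open]; U:chain[blocks]; X:fork[open]; Y:collider[open]; D:fork[open] ⇒ blocked
  5. C → T → H — T:chain[blocks] ⇒ blocked
  6. C → T → Y ← D → H — T:chain[blocks]; Y:collider[open]; D:fork[open] ⇒ blocked
At least one path is unblocked, so d-separation fails.

No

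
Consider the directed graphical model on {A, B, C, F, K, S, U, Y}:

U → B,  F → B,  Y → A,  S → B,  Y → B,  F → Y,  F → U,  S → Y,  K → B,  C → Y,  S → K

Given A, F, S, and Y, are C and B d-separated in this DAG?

Enumerating the 5 paths from C to B and testing each for blocking by {A, F, S, Y}:
Path 1: C → Y → B
  Y is a chain here and Y is conditioned on, so the path is blocked at Y.
Path 2: C → Y ← F → B
  F is a fork here and F is conditioned on, so the path is blocked at F.
Path 3: C → Y ← F → U → B
  F is a fork here and F is conditioned on, so the path is blocked at F.
Path 4: C → Y ← S → B
  S is a fork here and S is conditioned on, so the path is blocked at S.
Path 5: C → Y ← S → K → B
  S is a fork here and S is conditioned on, so the path is blocked at S.
Since every path is blocked, d-separation holds.

Yes — C and B are d-separated given {A, F, S, Y}.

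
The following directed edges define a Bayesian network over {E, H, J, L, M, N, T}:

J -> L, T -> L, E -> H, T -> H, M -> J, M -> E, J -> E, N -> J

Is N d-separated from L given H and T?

Enumerating the 3 paths from N to L and testing each for blocking by {H, T}:
  1. N → J → L — J:chain[open] ⇒ active
  2. N → J ← M → E → H ← T → L — J:collider[open]; M:fork[open]; E:chain[open]; H:collider[open]; T:fork[blocks] ⇒ blocked
  3. N → J → E → H ← T → L — J:chain[open]; E:chain[open]; H:collider[open]; T:fork[blocks] ⇒ blocked
At least one path is unblocked, so d-separation fails.

No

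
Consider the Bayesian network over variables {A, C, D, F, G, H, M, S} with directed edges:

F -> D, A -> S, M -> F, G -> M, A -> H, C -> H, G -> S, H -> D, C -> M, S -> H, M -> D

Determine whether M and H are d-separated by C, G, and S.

We examine all 5 paths between M and H:
Path 1: M ← C → H
  C is a fork here and C is conditioned on, so the path is blocked at C.
Path 2: M → F → D ← H
  D is a collider here and neither D nor any of its descendants is conditioned on, so the collider stays closed — the path is blocked at D.
Path 3: M ← G → S ← A → H
  G is a fork here and G is conditioned on, so the path is blocked at G.
Path 4: M ← G → S → H
  G is a fork here and G is conditioned on, so the path is blocked at G.
Path 5: M → D ← H
  D is a collider here and neither D nor any of its descendants is conditioned on, so the collider stays closed — the path is blocked at D.
All paths are blocked; M ⊥ H | {C, G, S} holds.

Yes — M and H are d-separated given {C, G, S}.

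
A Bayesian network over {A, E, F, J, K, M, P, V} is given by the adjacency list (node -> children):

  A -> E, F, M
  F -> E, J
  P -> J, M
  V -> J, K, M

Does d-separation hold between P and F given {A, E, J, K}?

No

We examine all 6 paths between P and F:
Path 1: P → M ← V → J ← F
  M is a collider here and neither M nor any of its descendants is conditioned on, so the collider stays closed — the path is blocked at M.
Path 2: P → M ← A → F
  M is a collider here and neither M nor any of its descendants is conditioned on, so the collider stays closed — the path is blocked at M.
Path 3: P → M ← A → E ← F
  M is a collider here and neither M nor any of its descendants is conditioned on, so the collider stays closed — the path is blocked at M.
Path 4: P → J ← V → M ← A → F
  M is a collider here and neither M nor any of its descendants is conditioned on, so the collider stays closed — the path is blocked at M.
Path 5: P → J ← V → M ← A → E ← F
  M is a collider here and neither M nor any of its descendants is conditioned on, so the collider stays closed — the path is blocked at M.
Path 6: P → J ← F
  J is a collider and J is conditioned on, which opens it — no node blocks this path, so it is active.
Because an active path exists, P and F are not d-separated.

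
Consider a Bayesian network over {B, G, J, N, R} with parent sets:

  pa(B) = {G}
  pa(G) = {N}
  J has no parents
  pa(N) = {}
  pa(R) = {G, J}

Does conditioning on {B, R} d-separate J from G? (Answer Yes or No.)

No

There is one path between J and G:
  1. J → R ← G — R:collider[open] ⇒ active
At least one path is unblocked, so d-separation fails.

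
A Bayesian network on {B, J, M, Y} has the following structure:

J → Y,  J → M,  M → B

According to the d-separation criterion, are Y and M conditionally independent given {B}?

No

The only undirected path from Y to M is:
Path 1: Y ← J → M
  J is a fork and J is not conditioned on — no node blocks this path, so it is active.
Since the path Y ← J → M is active, Y and M are not d-separated given {B}.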